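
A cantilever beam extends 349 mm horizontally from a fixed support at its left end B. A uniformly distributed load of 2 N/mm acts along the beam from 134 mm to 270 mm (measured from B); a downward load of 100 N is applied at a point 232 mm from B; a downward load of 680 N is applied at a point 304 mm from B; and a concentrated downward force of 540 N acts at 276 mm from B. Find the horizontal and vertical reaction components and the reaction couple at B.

B_x = 0, B_y = 1592 N, M_B = 433900 N·mm

Resultant of the distributed load: 2 × 136 = 272 N at 202 mm from B.
ΣF_x = 0: B_x = 0.
ΣF_y = 0: B_y − 2·136 − 100 − 680 − 540 = 0 → B_y = 1592 N.
ΣM about B: M_B − (2·136)·202 − 100·232 − 680·304 − 540·276 = 0 → M_B = 433900 N·mm.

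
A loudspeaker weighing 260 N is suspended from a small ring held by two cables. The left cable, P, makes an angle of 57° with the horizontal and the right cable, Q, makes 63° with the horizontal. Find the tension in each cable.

T_P = 136.3 N, T_Q = 163.5 N

ΣF_x = 0: −T_P·cos57° + T_Q·cos63° = 0 → T_Q = 1.19967·T_P.
ΣF_y = 0: T_P·sin57° + T_Q·sin63° = 260.
Substitute: T_P·(0.838671 + 1.19967·0.891007) = 260 → T_P = 136.298 ≈ 136.3 N.
Then T_Q = 1.19967 × 136.298 = 163.5 N.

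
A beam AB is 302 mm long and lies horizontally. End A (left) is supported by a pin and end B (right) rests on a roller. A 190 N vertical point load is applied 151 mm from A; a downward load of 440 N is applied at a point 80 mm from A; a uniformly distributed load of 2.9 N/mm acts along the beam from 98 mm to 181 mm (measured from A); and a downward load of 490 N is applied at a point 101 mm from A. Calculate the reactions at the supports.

A_x = 0, A_y = 874.1 N, B_y = 486.6 N

Resultant of the distributed load: 2.9 × 83 = 240.7 N at 139.5 mm from A.
ΣM about A: B_y·302 − 190·151 − 440·80 − (2.9·83)·139.5 − 490·101 = 0 → B_y = 146957.65/302 = 486.615 ≈ 486.6 N.
ΣF_y = 0: A_y + 486.615 − 190 − 440 − 2.9·83 − 490 = 0 → A_y = 874.1 N.
ΣF_x = 0: no horizontal applied forces, so A_x = 0.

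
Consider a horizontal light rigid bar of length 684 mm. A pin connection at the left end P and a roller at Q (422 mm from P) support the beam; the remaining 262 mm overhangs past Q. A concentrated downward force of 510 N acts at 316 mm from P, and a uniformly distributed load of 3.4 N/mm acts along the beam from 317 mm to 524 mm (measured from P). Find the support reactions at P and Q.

Resultant of the distributed load: 3.4 × 207 = 703.8 N at 420.5 mm from P.
ΣM about P: Q_y·422 − 510·316 − (3.4·207)·420.5 = 0 → Q_y = 457107.9/422 = 1083.19 ≈ 1083 N.
ΣF_y = 0: P_y + 1083.19 − 510 − 3.4·207 = 0 → P_y = 130.6 N.
ΣF_x = 0: no horizontal applied forces, so P_x = 0.

P_x = 0, P_y = 130.6 N, Q_y = 1083 N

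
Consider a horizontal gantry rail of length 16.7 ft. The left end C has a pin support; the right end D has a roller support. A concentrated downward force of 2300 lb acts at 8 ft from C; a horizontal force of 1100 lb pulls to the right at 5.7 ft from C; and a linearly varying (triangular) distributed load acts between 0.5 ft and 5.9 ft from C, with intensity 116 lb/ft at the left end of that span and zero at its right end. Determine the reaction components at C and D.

Resultant of the triangular load: ½ × 116 × 5.4 = 313.2 lb, acting at 2.3 ft from C (one-third of the span from the peak).
Taking moments about C: D_y·16.7 − 2300·8 − (½·116·5.4)·2.3 = 0 → D_y = 19120.36/16.7 = 1144.93 ≈ 1145 lb.
ΣF_y = 0: C_y + 1144.93 − 2300 − ½·116·5.4 = 0 → C_y = 1468 lb.
ΣF_x = 0: C_x + 1100 = 0 → C_x = -1100 lb.

C_x = -1100 lb, C_y = 1468 lb, D_y = 1145 lb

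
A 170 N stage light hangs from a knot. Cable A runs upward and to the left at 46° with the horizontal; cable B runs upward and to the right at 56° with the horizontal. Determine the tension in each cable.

T_A = 97.19 N, T_B = 120.7 N

ΣF_x = 0: −T_A·cos46° + T_B·cos56° = 0 → T_B = 1.24225·T_A.
ΣF_y = 0: T_A·sin46° + T_B·sin56° = 170.
Substitute: T_A·(0.71934 + 1.24225·0.829038) = 170 → T_A = 97.1866 ≈ 97.19 N.
Then T_B = 1.24225 × 97.1866 = 120.7 N.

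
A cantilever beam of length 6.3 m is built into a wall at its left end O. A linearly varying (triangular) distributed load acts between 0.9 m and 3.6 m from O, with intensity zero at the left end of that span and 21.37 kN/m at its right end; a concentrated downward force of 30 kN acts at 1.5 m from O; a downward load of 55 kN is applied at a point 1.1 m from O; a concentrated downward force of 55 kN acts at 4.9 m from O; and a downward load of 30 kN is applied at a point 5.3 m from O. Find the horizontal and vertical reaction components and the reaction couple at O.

O_x = 0, O_y = 198.8 kN, M_O = 611.9 kN·m

Resultant of the triangular load: ½ × 21.37 × 2.7 = 28.8495 kN, acting at 2.7 m from O (one-third of the span from the peak).
ΣF_x = 0: O_x = 0.
ΣF_y = 0: O_y − ½·21.37·2.7 − 30 − 55 − 55 − 30 = 0 → O_y = 198.8 kN.
ΣM about O: M_O − (½·21.37·2.7)·2.7 − 30·1.5 − 55·1.1 − 55·4.9 − 30·5.3 = 0 → M_O = 611.9 kN·m.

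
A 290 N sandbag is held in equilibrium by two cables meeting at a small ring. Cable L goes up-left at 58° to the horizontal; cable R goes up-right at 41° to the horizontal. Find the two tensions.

T_L = 221.6 N, T_R = 155.6 N

ΣF_x = 0: −T_L·cos58° + T_R·cos41° = 0 → T_R = 0.70215·T_L.
ΣF_y = 0: T_L·sin58° + T_R·sin41° = 290.
Substitute: T_L·(0.848048 + 0.70215·0.656059) = 290 → T_L = 221.594 ≈ 221.6 N.
Then T_R = 0.70215 × 221.594 = 155.6 N.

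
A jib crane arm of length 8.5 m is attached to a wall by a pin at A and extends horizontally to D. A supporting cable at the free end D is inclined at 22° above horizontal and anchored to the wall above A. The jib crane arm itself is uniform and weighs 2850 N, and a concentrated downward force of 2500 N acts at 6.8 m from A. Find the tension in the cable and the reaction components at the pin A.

T = 9143 N, A_x = 8477 N, A_y = 1925 N

ΣM about A: T·sin22°·8.5 − 2850·4.25 − 2500·6.8 = 0 → T = 29112.5/(8.5·0.374607) = 9142.92 ≈ 9143 N.
ΣF_x = 0: A_x − T·cos22° = 0 → A_x = 9142.92 × 0.927184 = 8477 N.
ΣF_y = 0: A_y + T·sin22° − 2850 − 2500 = 0 → A_y = 5350 − 9142.92 × 0.374607 = 1925 N.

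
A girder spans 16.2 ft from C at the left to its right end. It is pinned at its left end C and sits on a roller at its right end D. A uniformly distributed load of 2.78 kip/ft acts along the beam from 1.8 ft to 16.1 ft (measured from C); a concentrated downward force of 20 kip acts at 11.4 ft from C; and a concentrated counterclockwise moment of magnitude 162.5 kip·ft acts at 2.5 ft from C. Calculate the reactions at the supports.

Resultant of the distributed load: 2.78 × 14.3 = 39.754 kip at 8.95 ft from C.
ΣM about C: D_y·16.2 − (2.78·14.3)·8.95 − 20·11.4 + 162.5 = 0 → D_y = 421.2983/16.2 = 26.0061 ≈ 26.01 kip.
ΣF_y = 0: C_y + 26.0061 − 2.78·14.3 − 20 = 0 → C_y = 33.75 kip.
ΣF_x = 0: no horizontal applied forces, so C_x = 0.

C_x = 0, C_y = 33.75 kip, D_y = 26.01 kip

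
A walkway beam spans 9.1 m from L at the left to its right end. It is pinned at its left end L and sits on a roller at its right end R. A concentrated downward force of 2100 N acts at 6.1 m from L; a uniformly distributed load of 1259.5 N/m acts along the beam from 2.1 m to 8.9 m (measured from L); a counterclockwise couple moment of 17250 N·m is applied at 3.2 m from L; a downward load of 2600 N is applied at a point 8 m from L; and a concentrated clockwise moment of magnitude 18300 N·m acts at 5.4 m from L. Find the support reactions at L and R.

Resultant of the distributed load: 1259.5 × 6.8 = 8564.6 N at 5.5 m from L.
Taking moments about L: R_y·9.1 − 2100·6.1 − (1259.5·6.8)·5.5 + 17250 − 2600·8 − 18300 = 0 → R_y = 81765.3/9.1 = 8985.2 ≈ 8985 N.
ΣF_y = 0: L_y + 8985.2 − 2100 − 1259.5·6.8 − 2600 = 0 → L_y = 4279 N.
ΣF_x = 0: no horizontal applied forces, so L_x = 0.

L_x = 0, L_y = 4279 N, R_y = 8985 N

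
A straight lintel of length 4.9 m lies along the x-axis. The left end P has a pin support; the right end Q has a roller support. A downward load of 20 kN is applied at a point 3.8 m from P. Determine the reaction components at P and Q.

ΣM about P: Q_y·4.9 − 20·3.8 = 0 → Q_y = 76/4.9 = 15.5102 ≈ 15.51 kN.
ΣF_y = 0: P_y + 15.5102 − 20 = 0 → P_y = 4.490 kN.
ΣF_x = 0: no horizontal applied forces, so P_x = 0.

P_x = 0, P_y = 4.490 kN, Q_y = 15.51 kN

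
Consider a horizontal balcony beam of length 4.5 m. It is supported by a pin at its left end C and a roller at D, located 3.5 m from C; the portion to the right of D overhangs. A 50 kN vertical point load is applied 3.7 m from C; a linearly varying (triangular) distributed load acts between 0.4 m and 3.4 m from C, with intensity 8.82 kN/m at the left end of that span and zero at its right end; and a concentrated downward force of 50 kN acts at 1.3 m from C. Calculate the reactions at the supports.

C_x = 0, C_y = 36.51 kN, D_y = 76.72 kN

Resultant of the triangular load: ½ × 8.82 × 3 = 13.23 kN, acting at 1.4 m from C (one-third of the span from the peak).
Taking moments about C: D_y·3.5 − 50·3.7 − (½·8.82·3)·1.4 − 50·1.3 = 0 → D_y = 268.522/3.5 = 76.7206 ≈ 76.72 kN.
ΣF_y = 0: C_y + 76.7206 − 50 − ½·8.82·3 − 50 = 0 → C_y = 36.51 kN.
ΣF_x = 0: no horizontal applied forces, so C_x = 0.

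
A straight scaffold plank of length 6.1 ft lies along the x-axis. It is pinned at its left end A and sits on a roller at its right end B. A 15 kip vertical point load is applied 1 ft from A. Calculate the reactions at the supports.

A_x = 0, A_y = 12.54 kip, B_y = 2.459 kip

ΣM about A: B_y·6.1 − 15·1 = 0 → B_y = 15/6.1 = 2.45902 ≈ 2.459 kip.
ΣF_y = 0: A_y + 2.45902 − 15 = 0 → A_y = 12.54 kip.
ΣF_x = 0: no horizontal applied forces, so A_x = 0.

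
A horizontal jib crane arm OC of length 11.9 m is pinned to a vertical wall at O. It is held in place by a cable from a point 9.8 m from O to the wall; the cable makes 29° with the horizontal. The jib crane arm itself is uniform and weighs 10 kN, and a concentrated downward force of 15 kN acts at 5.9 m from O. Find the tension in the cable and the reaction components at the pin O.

ΣM about O: T·sin29°·9.8 − 10·5.95 − 15·5.9 = 0 → T = 148/(9.8·0.48481) = 31.1504 ≈ 31.15 kN.
ΣF_x = 0: O_x − T·cos29° = 0 → O_x = 31.1504 × 0.87462 = 27.24 kN.
ΣF_y = 0: O_y + T·sin29° − 10 − 15 = 0 → O_y = 25 − 31.1504 × 0.48481 = 9.898 kN.

T = 31.15 kN, O_x = 27.24 kN, O_y = 9.898 kN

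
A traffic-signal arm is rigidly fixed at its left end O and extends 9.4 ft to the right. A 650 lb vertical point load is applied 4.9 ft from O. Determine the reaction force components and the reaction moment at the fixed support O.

O_x = 0, O_y = 650.0 lb, M_O = 3185 lb·ft

ΣF_x = 0: O_x = 0.
ΣF_y = 0: O_y − 650 = 0 → O_y = 650.0 lb.
ΣM about O: M_O − 650·4.9 = 0 → M_O = 3185 lb·ft.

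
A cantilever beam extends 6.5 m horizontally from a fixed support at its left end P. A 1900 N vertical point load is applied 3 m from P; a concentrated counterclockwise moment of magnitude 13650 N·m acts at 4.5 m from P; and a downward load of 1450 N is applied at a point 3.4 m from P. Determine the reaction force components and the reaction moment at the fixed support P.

ΣF_x = 0: P_x = 0.
ΣF_y = 0: P_y − 1900 − 1450 = 0 → P_y = 3350 N.
ΣM about P: M_P − 1900·3 + 13650 − 1450·3.4 = 0 → M_P = -3020 N·m.

P_x = 0, P_y = 3350 N, M_P = -3020 N·m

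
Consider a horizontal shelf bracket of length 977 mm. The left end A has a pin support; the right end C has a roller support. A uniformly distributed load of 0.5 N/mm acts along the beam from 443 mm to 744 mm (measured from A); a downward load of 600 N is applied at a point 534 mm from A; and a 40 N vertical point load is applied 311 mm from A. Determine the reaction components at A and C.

A_x = 0, A_y = 358.4 N, C_y = 432.1 N

Resultant of the distributed load: 0.5 × 301 = 150.5 N at 593.5 mm from A.
Moments about A: C_y·977 − (0.5·301)·593.5 − 600·534 − 40·311 = 0 → C_y = 422161.75/977 = 432.1 N.
ΣF_y = 0: A_y + 432.1 − 0.5·301 − 600 − 40 = 0 → A_y = 358.4 N.
ΣF_x = 0: no horizontal applied forces, so A_x = 0.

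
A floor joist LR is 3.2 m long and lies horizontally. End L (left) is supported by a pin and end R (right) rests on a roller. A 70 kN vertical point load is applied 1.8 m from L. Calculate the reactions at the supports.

ΣM about L: R_y·3.2 − 70·1.8 = 0 → R_y = 126/3.2 = 39.375 ≈ 39.38 kN.
ΣF_y = 0: L_y + 39.375 − 70 = 0 → L_y = 30.62 kN.
ΣF_x = 0: no horizontal applied forces, so L_x = 0.

L_x = 0, L_y = 30.62 kN, R_y = 39.38 kN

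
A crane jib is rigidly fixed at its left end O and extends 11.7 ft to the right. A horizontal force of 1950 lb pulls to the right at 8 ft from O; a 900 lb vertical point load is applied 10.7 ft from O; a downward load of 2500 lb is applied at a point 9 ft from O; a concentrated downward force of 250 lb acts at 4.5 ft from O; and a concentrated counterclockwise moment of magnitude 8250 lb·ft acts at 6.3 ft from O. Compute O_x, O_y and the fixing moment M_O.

O_x = -1950 lb, O_y = 3650 lb, M_O = 25000 lb·ft

ΣF_x = 0: O_x + 1950 = 0 → O_x = -1950 lb.
ΣF_y = 0: O_y − 900 − 2500 − 250 = 0 → O_y = 3650 lb.
ΣM about O: M_O − 900·10.7 − 2500·9 − 250·4.5 + 8250 = 0 → M_O = 25000 lb·ft.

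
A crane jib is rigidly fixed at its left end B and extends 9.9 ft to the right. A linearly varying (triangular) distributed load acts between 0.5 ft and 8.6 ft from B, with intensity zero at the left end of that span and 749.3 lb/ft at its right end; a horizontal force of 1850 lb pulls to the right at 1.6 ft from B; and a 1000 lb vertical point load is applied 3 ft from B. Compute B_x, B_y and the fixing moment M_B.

B_x = -1850 lb, B_y = 4035 lb, M_B = 20900 lb·ft

Resultant of the triangular load: ½ × 749.3 × 8.1 = 3034.665 lb, acting at 5.9 ft from B (one-third of the span from the peak).
ΣF_x = 0: B_x + 1850 = 0 → B_x = -1850 lb.
ΣF_y = 0: B_y − ½·749.3·8.1 − 1000 = 0 → B_y = 4035 lb.
ΣM about B: M_B − (½·749.3·8.1)·5.9 − 1000·3 = 0 → M_B = 20900 lb·ft.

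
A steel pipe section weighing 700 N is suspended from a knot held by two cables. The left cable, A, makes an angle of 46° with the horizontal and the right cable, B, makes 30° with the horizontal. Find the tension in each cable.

T_A = 624.8 N, T_B = 501.1 N

ΣF_x = 0: −T_A·cos46° + T_B·cos30° = 0 → T_B = 0.802122·T_A.
ΣF_y = 0: T_A·sin46° + T_B·sin30° = 700.
Substitute: T_A·(0.71934 + 0.802122·0.5) = 700 → T_A = 624.776 ≈ 624.8 N.
Then T_B = 0.802122 × 624.776 = 501.1 N.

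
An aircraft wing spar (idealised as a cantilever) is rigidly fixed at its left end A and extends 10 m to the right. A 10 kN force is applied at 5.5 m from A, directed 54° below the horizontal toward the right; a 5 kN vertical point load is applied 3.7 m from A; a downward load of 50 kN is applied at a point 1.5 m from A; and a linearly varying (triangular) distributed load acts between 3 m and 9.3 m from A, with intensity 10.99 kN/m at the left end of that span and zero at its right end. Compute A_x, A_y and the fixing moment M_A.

A_x = -5.878 kN, A_y = 97.71 kN, M_A = 314.6 kN·m

Resultant of the triangular load: ½ × 10.99 × 6.3 = 34.6185 kN, acting at 5.1 m from A (one-third of the span from the peak).
ΣF_x = 0: A_x + 10·cos54° = 0 → A_x = -5.878 kN.
ΣF_y = 0: A_y − 10·sin54° − 5 − 50 − ½·10.99·6.3 = 0 → A_y = 97.71 kN.
ΣM about A: M_A − 10·sin54°·5.5 − 5·3.7 − 50·1.5 − (½·10.99·6.3)·5.1 = 0 → M_A = 314.6 kN·m.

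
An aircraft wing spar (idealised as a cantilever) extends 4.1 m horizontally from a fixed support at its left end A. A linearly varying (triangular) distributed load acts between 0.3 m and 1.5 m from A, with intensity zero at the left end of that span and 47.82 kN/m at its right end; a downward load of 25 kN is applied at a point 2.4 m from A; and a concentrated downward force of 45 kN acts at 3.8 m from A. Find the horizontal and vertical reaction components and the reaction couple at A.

Resultant of the triangular load: ½ × 47.82 × 1.2 = 28.692 kN, acting at 1.1 m from A (one-third of the span from the peak).
ΣF_x = 0: A_x = 0.
ΣF_y = 0: A_y − ½·47.82·1.2 − 25 − 45 = 0 → A_y = 98.69 kN.
ΣM about A: M_A − (½·47.82·1.2)·1.1 − 25·2.4 − 45·3.8 = 0 → M_A = 262.6 kN·m.

A_x = 0, A_y = 98.69 kN, M_A = 262.6 kN·m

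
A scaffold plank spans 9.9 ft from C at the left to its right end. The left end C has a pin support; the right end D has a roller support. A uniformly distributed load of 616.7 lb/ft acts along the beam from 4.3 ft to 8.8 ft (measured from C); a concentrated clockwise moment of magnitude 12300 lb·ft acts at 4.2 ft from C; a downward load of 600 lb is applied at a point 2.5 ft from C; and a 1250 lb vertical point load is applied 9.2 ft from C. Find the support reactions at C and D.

Resultant of the distributed load: 616.7 × 4.5 = 2775.15 lb at 6.55 ft from C.
Taking moments about C: D_y·9.9 − (616.7·4.5)·6.55 − 12300 − 600·2.5 − 1250·9.2 = 0 → D_y = 43477.2325/9.9 = 4391.64 ≈ 4392 lb.
ΣF_y = 0: C_y + 4391.64 − 616.7·4.5 − 600 − 1250 = 0 → C_y = 233.5 lb.
ΣF_x = 0: no horizontal applied forces, so C_x = 0.

C_x = 0, C_y = 233.5 lb, D_y = 4392 lb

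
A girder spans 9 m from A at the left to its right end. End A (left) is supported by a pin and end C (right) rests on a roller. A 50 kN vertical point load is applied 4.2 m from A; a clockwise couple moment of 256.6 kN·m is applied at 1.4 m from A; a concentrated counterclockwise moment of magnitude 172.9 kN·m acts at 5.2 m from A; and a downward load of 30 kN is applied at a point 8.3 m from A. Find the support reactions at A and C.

Taking moments about A: C_y·9 − 50·4.2 − 256.6 + 172.9 − 30·8.3 = 0 → C_y = 542.7/9 = 60.30 kN.
ΣF_y = 0: A_y + 60.3 − 50 − 30 = 0 → A_y = 19.70 kN.
ΣF_x = 0: no horizontal applied forces, so A_x = 0.

A_x = 0, A_y = 19.70 kN, C_y = 60.30 kN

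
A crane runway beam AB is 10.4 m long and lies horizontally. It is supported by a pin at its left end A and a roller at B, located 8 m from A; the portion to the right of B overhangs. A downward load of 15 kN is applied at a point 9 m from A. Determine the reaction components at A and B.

ΣM about A: B_y·8 − 15·9 = 0 → B_y = 135/8 = 16.875 ≈ 16.88 kN.
ΣF_y = 0: A_y + 16.875 − 15 = 0 → A_y = -1.875 kN.
ΣF_x = 0: no horizontal applied forces, so A_x = 0.

A_x = 0, A_y = -1.875 kN, B_y = 16.88 kN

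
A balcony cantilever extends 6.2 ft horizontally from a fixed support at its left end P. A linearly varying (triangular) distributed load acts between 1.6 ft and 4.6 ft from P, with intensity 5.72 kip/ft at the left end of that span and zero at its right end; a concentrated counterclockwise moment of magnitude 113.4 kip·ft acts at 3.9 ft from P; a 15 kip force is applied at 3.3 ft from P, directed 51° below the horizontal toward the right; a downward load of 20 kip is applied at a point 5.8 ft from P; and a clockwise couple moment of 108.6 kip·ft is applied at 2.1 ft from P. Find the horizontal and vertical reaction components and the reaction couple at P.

Resultant of the triangular load: ½ × 5.72 × 3 = 8.58 kip, acting at 2.6 ft from P (one-third of the span from the peak).
ΣF_x = 0: P_x + 15·cos51° = 0 → P_x = -9.440 kip.
ΣF_y = 0: P_y − ½·5.72·3 − 15·sin51° − 20 = 0 → P_y = 40.24 kip.
ΣM about P: M_P − (½·5.72·3)·2.6 + 113.4 − 15·sin51°·3.3 − 20·5.8 − 108.6 = 0 → M_P = 172.0 kip·ft.

P_x = -9.440 kip, P_y = 40.24 kip, M_P = 172.0 kip·ft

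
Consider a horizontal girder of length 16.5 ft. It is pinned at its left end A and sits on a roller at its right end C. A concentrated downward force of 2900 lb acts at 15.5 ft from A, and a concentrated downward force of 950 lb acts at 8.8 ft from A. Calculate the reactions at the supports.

ΣM about A: C_y·16.5 − 2900·15.5 − 950·8.8 = 0 → C_y = 53310/16.5 = 3230.91 ≈ 3231 lb.
ΣF_y = 0: A_y + 3230.91 − 2900 − 950 = 0 → A_y = 619.1 lb.
ΣF_x = 0: no horizontal applied forces, so A_x = 0.

A_x = 0, A_y = 619.1 lb, C_y = 3231 lb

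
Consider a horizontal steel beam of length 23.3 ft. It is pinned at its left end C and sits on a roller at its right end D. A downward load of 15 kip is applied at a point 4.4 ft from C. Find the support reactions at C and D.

ΣM about C: D_y·23.3 − 15·4.4 = 0 → D_y = 66/23.3 = 2.83262 ≈ 2.833 kip.
ΣF_y = 0: C_y + 2.83262 − 15 = 0 → C_y = 12.17 kip.
ΣF_x = 0: no horizontal applied forces, so C_x = 0.

C_x = 0, C_y = 12.17 kip, D_y = 2.833 kip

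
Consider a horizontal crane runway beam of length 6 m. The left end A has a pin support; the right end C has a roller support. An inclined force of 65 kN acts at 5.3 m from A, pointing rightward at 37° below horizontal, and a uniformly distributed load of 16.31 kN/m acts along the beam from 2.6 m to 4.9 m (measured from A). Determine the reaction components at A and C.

Resultant of the distributed load: 16.31 × 2.3 = 37.513 kN at 3.75 m from A.
Taking moments about A: C_y·6 − 65·sin37°·5.3 − (16.31·2.3)·3.75 = 0 → C_y = 347.999/6 = 57.9998 ≈ 58.00 kN.
ΣF_y = 0: A_y + 57.9998 − 65·sin37° − 16.31·2.3 = 0 → A_y = 18.63 kN.
ΣF_x = 0: A_x + 65·cos37° = 0 → A_x = -51.91 kN.

A_x = -51.91 kN, A_y = 18.63 kN, C_y = 58.00 kN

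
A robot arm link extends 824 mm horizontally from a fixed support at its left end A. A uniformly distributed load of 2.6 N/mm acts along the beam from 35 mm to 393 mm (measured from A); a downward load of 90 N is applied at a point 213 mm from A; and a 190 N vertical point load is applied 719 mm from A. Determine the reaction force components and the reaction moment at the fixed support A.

A_x = 0, A_y = 1211 N, M_A = 355000 N·mm

Resultant of the distributed load: 2.6 × 358 = 930.8 N at 214 mm from A.
ΣF_x = 0: A_x = 0.
ΣF_y = 0: A_y − 2.6·358 − 90 − 190 = 0 → A_y = 1211 N.
ΣM about A: M_A − (2.6·358)·214 − 90·213 − 190·719 = 0 → M_A = 355000 N·mm.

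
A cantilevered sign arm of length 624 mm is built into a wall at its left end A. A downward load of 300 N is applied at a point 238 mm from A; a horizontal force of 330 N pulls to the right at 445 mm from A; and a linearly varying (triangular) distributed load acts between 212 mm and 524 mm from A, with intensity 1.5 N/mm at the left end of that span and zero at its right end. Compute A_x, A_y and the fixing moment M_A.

A_x = -330.0 N, A_y = 534.0 N, M_A = 145300 N·mm

Resultant of the triangular load: ½ × 1.5 × 312 = 234 N, acting at 316 mm from A (one-third of the span from the peak).
ΣF_x = 0: A_x + 330 = 0 → A_x = -330.0 N.
ΣF_y = 0: A_y − 300 − ½·1.5·312 = 0 → A_y = 534.0 N.
ΣM about A: M_A − 300·238 − (½·1.5·312)·316 = 0 → M_A = 145300 N·mm.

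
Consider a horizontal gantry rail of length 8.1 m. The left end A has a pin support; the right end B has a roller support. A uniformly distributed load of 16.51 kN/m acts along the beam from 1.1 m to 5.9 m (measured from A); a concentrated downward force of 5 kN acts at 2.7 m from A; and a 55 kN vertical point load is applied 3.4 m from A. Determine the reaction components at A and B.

Resultant of the distributed load: 16.51 × 4.8 = 79.248 kN at 3.5 m from A.
Taking moments about A: B_y·8.1 − (16.51·4.8)·3.5 − 5·2.7 − 55·3.4 = 0 → B_y = 477.868/8.1 = 58.996 ≈ 59.00 kN.
ΣF_y = 0: A_y + 58.996 − 16.51·4.8 − 5 − 55 = 0 → A_y = 80.25 kN.
ΣF_x = 0: no horizontal applied forces, so A_x = 0.

A_x = 0, A_y = 80.25 kN, B_y = 59.00 kN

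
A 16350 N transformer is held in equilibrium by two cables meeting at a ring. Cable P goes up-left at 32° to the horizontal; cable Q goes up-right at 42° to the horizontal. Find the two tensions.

ΣF_x = 0: −T_P·cos32° + T_Q·cos42° = 0 → T_Q = 1.14116·T_P.
ΣF_y = 0: T_P·sin32° + T_Q·sin42° = 16350.
Substitute: T_P·(0.529919 + 1.14116·0.669131) = 16350 → T_P = 12640.1 ≈ 12640 N.
Then T_Q = 1.14116 × 12640.1 = 14420 N.

T_P = 12640 N, T_Q = 14420 N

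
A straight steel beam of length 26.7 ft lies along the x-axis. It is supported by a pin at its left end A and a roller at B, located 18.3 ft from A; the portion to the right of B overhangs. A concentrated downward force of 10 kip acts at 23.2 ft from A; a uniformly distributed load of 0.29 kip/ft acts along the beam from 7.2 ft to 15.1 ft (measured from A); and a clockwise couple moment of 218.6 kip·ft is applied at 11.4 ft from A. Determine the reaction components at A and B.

A_x = 0, A_y = -13.73 kip, B_y = 26.02 kip

Resultant of the distributed load: 0.29 × 7.9 = 2.291 kip at 11.15 ft from A.
Moments about A: B_y·18.3 − 10·23.2 − (0.29·7.9)·11.15 − 218.6 = 0 → B_y = 476.14465/18.3 = 26.0188 ≈ 26.02 kip.
ΣF_y = 0: A_y + 26.0188 − 10 − 0.29·7.9 = 0 → A_y = -13.73 kip.
ΣF_x = 0: no horizontal applied forces, so A_x = 0.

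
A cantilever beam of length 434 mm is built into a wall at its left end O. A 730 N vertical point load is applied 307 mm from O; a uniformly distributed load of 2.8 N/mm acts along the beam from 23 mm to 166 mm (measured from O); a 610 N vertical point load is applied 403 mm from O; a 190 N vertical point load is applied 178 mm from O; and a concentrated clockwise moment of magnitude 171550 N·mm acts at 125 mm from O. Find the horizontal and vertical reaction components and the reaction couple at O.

O_x = 0, O_y = 1930 N, M_O = 713100 N·mm

Resultant of the distributed load: 2.8 × 143 = 400.4 N at 94.5 mm from O.
ΣF_x = 0: O_x = 0.
ΣF_y = 0: O_y − 730 − 2.8·143 − 610 − 190 = 0 → O_y = 1930 N.
ΣM about O: M_O − 730·307 − (2.8·143)·94.5 − 610·403 − 190·178 − 171550 = 0 → M_O = 713100 N·mm.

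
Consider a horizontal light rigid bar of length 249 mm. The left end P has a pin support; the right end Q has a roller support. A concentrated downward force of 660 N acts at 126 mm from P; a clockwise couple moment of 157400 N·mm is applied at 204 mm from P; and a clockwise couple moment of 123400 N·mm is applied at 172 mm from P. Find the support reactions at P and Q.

Taking moments about P: Q_y·249 − 660·126 − 157400 − 123400 = 0 → Q_y = 363960/249 = 1461.69 ≈ 1462 N.
ΣF_y = 0: P_y + 1461.69 − 660 = 0 → P_y = -801.7 N.
ΣF_x = 0: no horizontal applied forces, so P_x = 0.

P_x = 0, P_y = -801.7 N, Q_y = 1462 N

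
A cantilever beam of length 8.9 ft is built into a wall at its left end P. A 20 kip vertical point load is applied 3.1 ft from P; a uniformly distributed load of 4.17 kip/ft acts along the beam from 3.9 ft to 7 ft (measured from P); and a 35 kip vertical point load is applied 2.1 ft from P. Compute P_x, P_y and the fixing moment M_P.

P_x = 0, P_y = 67.93 kip, M_P = 206.0 kip·ft

Resultant of the distributed load: 4.17 × 3.1 = 12.927 kip at 5.45 ft from P.
ΣF_x = 0: P_x = 0.
ΣF_y = 0: P_y − 20 − 4.17·3.1 − 35 = 0 → P_y = 67.93 kip.
ΣM about P: M_P − 20·3.1 − (4.17·3.1)·5.45 − 35·2.1 = 0 → M_P = 206.0 kip·ft.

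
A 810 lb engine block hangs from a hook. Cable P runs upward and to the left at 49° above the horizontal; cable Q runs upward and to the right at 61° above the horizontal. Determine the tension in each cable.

T_P = 417.9 lb, T_Q = 565.5 lb

ΣF_x = 0: −T_P·cos49° + T_Q·cos61° = 0 → T_Q = 1.35323·T_P.
ΣF_y = 0: T_P·sin49° + T_Q·sin61° = 810.
Substitute: T_P·(0.75471 + 1.35323·0.87462) = 810 → T_P = 417.898 ≈ 417.9 lb.
Then T_Q = 1.35323 × 417.898 = 565.5 lb.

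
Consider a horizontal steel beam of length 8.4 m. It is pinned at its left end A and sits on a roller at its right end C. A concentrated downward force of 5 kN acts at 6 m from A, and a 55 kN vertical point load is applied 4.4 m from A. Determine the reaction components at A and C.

Moments about A: C_y·8.4 − 5·6 − 55·4.4 = 0 → C_y = 272/8.4 = 32.381 ≈ 32.38 kN.
ΣF_y = 0: A_y + 32.381 − 5 − 55 = 0 → A_y = 27.62 kN.
ΣF_x = 0: no horizontal applied forces, so A_x = 0.

A_x = 0, A_y = 27.62 kN, C_y = 32.38 kN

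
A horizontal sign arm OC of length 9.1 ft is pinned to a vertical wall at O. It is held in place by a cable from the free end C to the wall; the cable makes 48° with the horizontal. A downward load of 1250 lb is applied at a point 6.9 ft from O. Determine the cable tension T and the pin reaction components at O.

ΣM about O: T·sin48°·9.1 − 1250·6.9 = 0 → T = 8625/(9.1·0.743145) = 1275.39 ≈ 1275 lb.
ΣF_x = 0: O_x − T·cos48° = 0 → O_x = 1275.39 × 0.669131 = 853.4 lb.
ΣF_y = 0: O_y + T·sin48° − 1250 = 0 → O_y = 1250 − 1275.39 × 0.743145 = 302.2 lb.

T = 1275 lb, O_x = 853.4 lb, O_y = 302.2 lb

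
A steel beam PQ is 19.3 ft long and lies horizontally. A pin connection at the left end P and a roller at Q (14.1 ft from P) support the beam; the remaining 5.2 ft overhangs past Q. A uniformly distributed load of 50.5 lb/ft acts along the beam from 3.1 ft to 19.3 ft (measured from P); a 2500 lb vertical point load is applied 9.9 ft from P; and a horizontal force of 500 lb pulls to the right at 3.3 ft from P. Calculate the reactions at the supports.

P_x = -500.0 lb, P_y = 912.9 lb, Q_y = 2405 lb

Resultant of the distributed load: 50.5 × 16.2 = 818.1 lb at 11.2 ft from P.
ΣM about P: Q_y·14.1 − (50.5·16.2)·11.2 − 2500·9.9 = 0 → Q_y = 33912.72/14.1 = 2405.16 ≈ 2405 lb.
ΣF_y = 0: P_y + 2405.16 − 50.5·16.2 − 2500 = 0 → P_y = 912.9 lb.
ΣF_x = 0: P_x + 500 = 0 → P_x = -500.0 lb.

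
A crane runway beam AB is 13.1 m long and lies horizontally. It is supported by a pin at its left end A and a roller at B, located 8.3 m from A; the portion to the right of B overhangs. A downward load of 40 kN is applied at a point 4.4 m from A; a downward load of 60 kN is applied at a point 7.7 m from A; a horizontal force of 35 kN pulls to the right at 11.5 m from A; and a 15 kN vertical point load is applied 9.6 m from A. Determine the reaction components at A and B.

A_x = -35.00 kN, A_y = 20.78 kN, B_y = 94.22 kN

ΣM about A: B_y·8.3 − 40·4.4 − 60·7.7 − 15·9.6 = 0 → B_y = 782/8.3 = 94.2169 ≈ 94.22 kN.
ΣF_y = 0: A_y + 94.2169 − 40 − 60 − 15 = 0 → A_y = 20.78 kN.
ΣF_x = 0: A_x + 35 = 0 → A_x = -35.00 kN.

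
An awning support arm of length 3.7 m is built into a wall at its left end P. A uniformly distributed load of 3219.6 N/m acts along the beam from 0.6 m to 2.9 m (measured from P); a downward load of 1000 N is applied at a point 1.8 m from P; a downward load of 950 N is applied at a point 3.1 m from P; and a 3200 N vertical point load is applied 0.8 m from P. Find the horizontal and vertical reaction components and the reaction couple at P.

Resultant of the distributed load: 3219.6 × 2.3 = 7405.08 N at 1.75 m from P.
ΣF_x = 0: P_x = 0.
ΣF_y = 0: P_y − 3219.6·2.3 − 1000 − 950 − 3200 = 0 → P_y = 12560 N.
ΣM about P: M_P − (3219.6·2.3)·1.75 − 1000·1.8 − 950·3.1 − 3200·0.8 = 0 → M_P = 20260 N·m.

P_x = 0, P_y = 12560 N, M_P = 20260 N·m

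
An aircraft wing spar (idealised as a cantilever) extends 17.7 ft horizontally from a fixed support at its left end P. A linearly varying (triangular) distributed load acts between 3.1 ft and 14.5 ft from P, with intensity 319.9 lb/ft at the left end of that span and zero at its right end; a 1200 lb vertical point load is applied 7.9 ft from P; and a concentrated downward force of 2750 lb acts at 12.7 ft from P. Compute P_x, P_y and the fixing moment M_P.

P_x = 0, P_y = 5773 lb, M_P = 56990 lb·ft

Resultant of the triangular load: ½ × 319.9 × 11.4 = 1823.43 lb, acting at 6.9 ft from P (one-third of the span from the peak).
ΣF_x = 0: P_x = 0.
ΣF_y = 0: P_y − ½·319.9·11.4 − 1200 − 2750 = 0 → P_y = 5773 lb.
ΣM about P: M_P − (½·319.9·11.4)·6.9 − 1200·7.9 − 2750·12.7 = 0 → M_P = 56990 lb·ft.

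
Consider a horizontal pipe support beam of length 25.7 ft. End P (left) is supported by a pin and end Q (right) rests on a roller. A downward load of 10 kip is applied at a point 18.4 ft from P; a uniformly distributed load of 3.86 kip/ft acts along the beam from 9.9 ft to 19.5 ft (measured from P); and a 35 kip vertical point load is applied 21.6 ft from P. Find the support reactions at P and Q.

Resultant of the distributed load: 3.86 × 9.6 = 37.056 kip at 14.7 ft from P.
Moments about P: Q_y·25.7 − 10·18.4 − (3.86·9.6)·14.7 − 35·21.6 = 0 → Q_y = 1484.7232/25.7 = 57.7713 ≈ 57.77 kip.
ΣF_y = 0: P_y + 57.7713 − 10 − 3.86·9.6 − 35 = 0 → P_y = 24.28 kip.
ΣF_x = 0: no horizontal applied forces, so P_x = 0.

P_x = 0, P_y = 24.28 kip, Q_y = 57.77 kip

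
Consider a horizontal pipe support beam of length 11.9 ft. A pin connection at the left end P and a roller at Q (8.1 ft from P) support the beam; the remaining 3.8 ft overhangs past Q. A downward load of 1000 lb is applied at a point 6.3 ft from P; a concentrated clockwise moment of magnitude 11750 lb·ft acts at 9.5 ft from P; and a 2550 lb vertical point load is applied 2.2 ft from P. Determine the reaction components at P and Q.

P_x = 0, P_y = 629.0 lb, Q_y = 2921 lb

Taking moments about P: Q_y·8.1 − 1000·6.3 − 11750 − 2550·2.2 = 0 → Q_y = 23660/8.1 = 2920.99 ≈ 2921 lb.
ΣF_y = 0: P_y + 2920.99 − 1000 − 2550 = 0 → P_y = 629.0 lb.
ΣF_x = 0: no horizontal applied forces, so P_x = 0.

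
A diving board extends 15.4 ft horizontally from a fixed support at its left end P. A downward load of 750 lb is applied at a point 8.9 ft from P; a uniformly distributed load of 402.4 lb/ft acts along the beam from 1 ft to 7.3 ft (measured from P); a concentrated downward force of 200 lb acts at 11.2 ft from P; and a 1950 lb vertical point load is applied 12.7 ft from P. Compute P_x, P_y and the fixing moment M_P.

P_x = 0, P_y = 5435 lb, M_P = 44200 lb·ft

Resultant of the distributed load: 402.4 × 6.3 = 2535.12 lb at 4.15 ft from P.
ΣF_x = 0: P_x = 0.
ΣF_y = 0: P_y − 750 − 402.4·6.3 − 200 − 1950 = 0 → P_y = 5435 lb.
ΣM about P: M_P − 750·8.9 − (402.4·6.3)·4.15 − 200·11.2 − 1950·12.7 = 0 → M_P = 44200 lb·ft.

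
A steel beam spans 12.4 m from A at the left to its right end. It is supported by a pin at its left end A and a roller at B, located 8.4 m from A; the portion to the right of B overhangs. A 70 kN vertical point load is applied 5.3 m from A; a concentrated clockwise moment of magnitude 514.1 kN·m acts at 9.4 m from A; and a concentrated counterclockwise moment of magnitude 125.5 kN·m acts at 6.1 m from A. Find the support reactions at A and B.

A_x = 0, A_y = -20.43 kN, B_y = 90.43 kN

Moments about A: B_y·8.4 − 70·5.3 − 514.1 + 125.5 = 0 → B_y = 759.6/8.4 = 90.4286 ≈ 90.43 kN.
ΣF_y = 0: A_y + 90.4286 − 70 = 0 → A_y = -20.43 kN.
ΣF_x = 0: no horizontal applied forces, so A_x = 0.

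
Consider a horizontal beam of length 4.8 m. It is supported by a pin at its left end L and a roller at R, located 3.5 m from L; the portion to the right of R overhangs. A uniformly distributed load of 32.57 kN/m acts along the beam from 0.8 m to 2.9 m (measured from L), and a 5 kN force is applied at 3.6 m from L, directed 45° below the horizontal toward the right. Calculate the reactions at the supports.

Resultant of the distributed load: 32.57 × 2.1 = 68.397 kN at 1.85 m from L.
Moments about L: R_y·3.5 − (32.57·2.1)·1.85 − 5·sin45°·3.6 = 0 → R_y = 139.262/3.5 = 39.7891 ≈ 39.79 kN.
ΣF_y = 0: L_y + 39.7891 − 32.57·2.1 − 5·sin45° = 0 → L_y = 32.14 kN.
ΣF_x = 0: L_x + 5·cos45° = 0 → L_x = -3.536 kN.

L_x = -3.536 kN, L_y = 32.14 kN, R_y = 39.79 kN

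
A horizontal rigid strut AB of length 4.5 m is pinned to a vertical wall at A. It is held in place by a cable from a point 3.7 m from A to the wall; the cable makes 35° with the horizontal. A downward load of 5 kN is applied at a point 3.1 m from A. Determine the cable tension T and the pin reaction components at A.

T = 7.304 kN, A_x = 5.983 kN, A_y = 0.8108 kN

ΣM about A: T·sin35°·3.7 − 5·3.1 = 0 → T = 15.5/(3.7·0.573576) = 7.30363 ≈ 7.304 kN.
ΣF_x = 0: A_x − T·cos35° = 0 → A_x = 7.30363 × 0.819152 = 5.983 kN.
ΣF_y = 0: A_y + T·sin35° − 5 = 0 → A_y = 5 − 7.30363 × 0.573576 = 0.8108 kN.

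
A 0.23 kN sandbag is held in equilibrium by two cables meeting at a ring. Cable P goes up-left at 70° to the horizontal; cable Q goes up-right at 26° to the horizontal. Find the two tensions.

T_P = 0.2079 kN, T_Q = 0.07910 kN

ΣF_x = 0: −T_P·cos70° + T_Q·cos26° = 0 → T_Q = 0.380532·T_P.
ΣF_y = 0: T_P·sin70° + T_Q·sin26° = 0.23.
Substitute: T_P·(0.939693 + 0.380532·0.438371) = 0.23 → T_P = 0.207861 ≈ 0.2079 kN.
Then T_Q = 0.380532 × 0.207861 = 0.07910 kN.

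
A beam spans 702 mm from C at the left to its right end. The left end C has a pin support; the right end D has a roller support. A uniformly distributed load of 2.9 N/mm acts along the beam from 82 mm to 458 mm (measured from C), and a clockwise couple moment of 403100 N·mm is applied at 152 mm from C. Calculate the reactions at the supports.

Resultant of the distributed load: 2.9 × 376 = 1090.4 N at 270 mm from C.
Taking moments about C: D_y·702 − (2.9·376)·270 − 403100 = 0 → D_y = 697508/702 = 993.601 ≈ 993.6 N.
ΣF_y = 0: C_y + 993.601 − 2.9·376 = 0 → C_y = 96.80 N.
ΣF_x = 0: no horizontal applied forces, so C_x = 0.

C_x = 0, C_y = 96.80 N, D_y = 993.6 N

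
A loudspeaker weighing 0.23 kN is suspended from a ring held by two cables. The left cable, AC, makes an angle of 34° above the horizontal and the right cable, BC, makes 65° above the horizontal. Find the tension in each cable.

ΣF_x = 0: −T_AC·cos34° + T_BC·cos65° = 0 → T_BC = 1.96167·T_AC.
ΣF_y = 0: T_AC·sin34° + T_BC·sin65° = 0.23.
Substitute: T_AC·(0.559193 + 1.96167·0.906308) = 0.23 → T_AC = 0.0984138 ≈ 0.09841 kN.
Then T_BC = 1.96167 × 0.0984138 = 0.1931 kN.

T_AC = 0.09841 kN, T_BC = 0.1931 kN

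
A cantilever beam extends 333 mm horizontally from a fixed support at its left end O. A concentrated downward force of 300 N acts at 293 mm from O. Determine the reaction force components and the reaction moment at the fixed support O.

ΣF_x = 0: O_x = 0.
ΣF_y = 0: O_y − 300 = 0 → O_y = 300.0 N.
ΣM about O: M_O − 300·293 = 0 → M_O = 87900 N·mm.

O_x = 0, O_y = 300.0 N, M_O = 87900 N·mm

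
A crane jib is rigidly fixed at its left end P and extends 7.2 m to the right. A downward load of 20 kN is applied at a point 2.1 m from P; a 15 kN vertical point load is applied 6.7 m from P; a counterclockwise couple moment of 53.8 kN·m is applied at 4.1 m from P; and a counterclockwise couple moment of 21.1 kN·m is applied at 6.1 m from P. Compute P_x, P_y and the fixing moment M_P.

P_x = 0, P_y = 35.00 kN, M_P = 67.60 kN·m

ΣF_x = 0: P_x = 0.
ΣF_y = 0: P_y − 20 − 15 = 0 → P_y = 35.00 kN.
ΣM about P: M_P − 20·2.1 − 15·6.7 + 53.8 + 21.1 = 0 → M_P = 67.60 kN·m.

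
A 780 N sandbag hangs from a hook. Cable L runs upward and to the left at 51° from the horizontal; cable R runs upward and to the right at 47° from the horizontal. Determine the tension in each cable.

ΣF_x = 0: −T_L·cos51° + T_R·cos47° = 0 → T_R = 0.922759·T_L.
ΣF_y = 0: T_L·sin51° + T_R·sin47° = 780.
Substitute: T_L·(0.777146 + 0.922759·0.731354) = 780 → T_L = 537.187 ≈ 537.2 N.
Then T_R = 0.922759 × 537.187 = 495.7 N.

T_L = 537.2 N, T_R = 495.7 N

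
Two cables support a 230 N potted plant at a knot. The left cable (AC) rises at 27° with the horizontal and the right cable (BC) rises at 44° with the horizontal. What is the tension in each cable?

ΣF_x = 0: −T_AC·cos27° + T_BC·cos44° = 0 → T_BC = 1.23864·T_AC.
ΣF_y = 0: T_AC·sin27° + T_BC·sin44° = 230.
Substitute: T_AC·(0.45399 + 1.23864·0.694658) = 230 → T_AC = 174.982 ≈ 175.0 N.
Then T_BC = 1.23864 × 174.982 = 216.7 N.

T_AC = 175.0 N, T_BC = 216.7 N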